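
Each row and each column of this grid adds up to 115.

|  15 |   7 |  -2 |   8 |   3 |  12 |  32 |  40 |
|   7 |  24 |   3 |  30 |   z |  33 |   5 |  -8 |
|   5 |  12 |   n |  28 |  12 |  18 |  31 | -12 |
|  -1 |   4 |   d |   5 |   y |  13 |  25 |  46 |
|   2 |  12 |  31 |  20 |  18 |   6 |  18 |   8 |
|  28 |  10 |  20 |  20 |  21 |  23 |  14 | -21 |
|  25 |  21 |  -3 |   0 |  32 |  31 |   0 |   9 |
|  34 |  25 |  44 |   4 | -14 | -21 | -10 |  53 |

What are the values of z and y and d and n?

z = 21, y = 22, d = 1, n = 21

Row 2: 7 + 24 + 3 + 30 + 33 + 5 − 8 = 94, so its missing entry is 115 − 94 = 21.
Column 5: 3 + 21 + 12 + 18 + 21 + 32 − 14 = 93, so its missing entry is 115 − 93 = 22.
Row 4: -1 + 4 + 5 + 22 + 13 + 25 + 46 = 114, so its missing entry is 115 − 114 = 1.
Row 3: 5 + 12 + 28 + 12 + 18 + 31 − 12 = 94, so its missing entry is 115 − 94 = 21.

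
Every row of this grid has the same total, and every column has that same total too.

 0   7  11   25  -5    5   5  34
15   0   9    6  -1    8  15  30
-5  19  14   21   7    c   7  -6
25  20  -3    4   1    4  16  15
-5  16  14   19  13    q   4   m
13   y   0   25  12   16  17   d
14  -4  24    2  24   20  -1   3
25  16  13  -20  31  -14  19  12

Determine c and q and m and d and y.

Rows 1 and 2 both sum to 82, so that's the common total.
The known cells in column 2 total 74, leaving 82 − 74 = 8 for the blank.
The known cells in row 6 total 91, leaving 82 − 91 = -9 for the blank.
The known cells in row 3 total 57, leaving 82 − 57 = 25 for the blank.
The known cells in column 6 total 64, leaving 82 − 64 = 18 for the blank.
The known cells in row 5 total 79, leaving 82 − 79 = 3 for the blank.

c = 25, q = 18, m = 3, d = -9, y = 8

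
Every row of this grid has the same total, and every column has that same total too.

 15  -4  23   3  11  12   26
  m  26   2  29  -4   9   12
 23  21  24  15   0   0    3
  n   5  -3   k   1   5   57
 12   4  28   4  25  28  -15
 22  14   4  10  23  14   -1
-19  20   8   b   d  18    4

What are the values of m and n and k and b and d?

Rows 1 and 3 both sum to 86, so that's the common total.
Column 5: 11 − 4 + 0 + 1 + 25 + 23 = 56, so its missing entry is 86 − 56 = 30.
Row 2: 26 + 2 + 29 − 4 + 9 + 12 = 74, so its missing entry is 86 − 74 = 12.
Column 1: 15 + 12 + 23 + 12 + 22 − 19 = 65, so its missing entry is 86 − 65 = 21.
Row 4: 21 + 5 − 3 + 1 + 5 + 57 = 86, so its missing entry is 86 − 86 = 0.
Row 7: -19 + 20 + 8 + 30 + 18 + 4 = 61, so its missing entry is 86 − 61 = 25.

m = 12, n = 21, k = 0, b = 25, d = 30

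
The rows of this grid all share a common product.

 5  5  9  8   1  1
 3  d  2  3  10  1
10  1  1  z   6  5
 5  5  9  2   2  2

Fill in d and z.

Rows 1 and 4 each multiply to 1800, so every row has product 1800.
Row 2: 3×2×3×10×1 = 180, so the missing entry is 1800 ÷ 180 = 10.
Row 3: 10×1×1×6×5 = 300, so the missing entry is 1800 ÷ 300 = 6.

d = 10, z = 6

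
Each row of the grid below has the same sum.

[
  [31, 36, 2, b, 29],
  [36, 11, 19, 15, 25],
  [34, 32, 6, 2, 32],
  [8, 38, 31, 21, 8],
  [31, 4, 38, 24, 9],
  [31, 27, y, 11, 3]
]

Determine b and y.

Row 2 sums to 106 and so does row 5; that's the common total.
In row 1 the known cells total 98, leaving 106 − 98 = 8.
In row 6 the known cells total 72, leaving 106 − 72 = 34.

b = 8, y = 34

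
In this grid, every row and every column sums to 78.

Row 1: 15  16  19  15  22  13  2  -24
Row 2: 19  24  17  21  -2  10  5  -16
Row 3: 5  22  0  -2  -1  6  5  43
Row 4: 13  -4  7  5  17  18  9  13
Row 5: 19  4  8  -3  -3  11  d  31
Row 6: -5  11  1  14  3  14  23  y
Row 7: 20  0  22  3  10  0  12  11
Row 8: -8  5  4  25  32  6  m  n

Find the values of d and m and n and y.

Row 6: -5 + 11 + 1 + 14 + 3 + 14 + 23 = 61, so its missing entry is 78 − 61 = 17.
Row 5: 19 + 4 + 8 − 3 − 3 + 11 + 31 = 67, so its missing entry is 78 − 67 = 11.
Column 8: -24 − 16 + 43 + 13 + 31 + 17 + 11 = 75, so its missing entry is 78 − 75 = 3.
Row 8: -8 + 5 + 4 + 25 + 32 + 6 + 3 = 67, so its missing entry is 78 − 67 = 11.

d = 11, m = 11, n = 3, y = 17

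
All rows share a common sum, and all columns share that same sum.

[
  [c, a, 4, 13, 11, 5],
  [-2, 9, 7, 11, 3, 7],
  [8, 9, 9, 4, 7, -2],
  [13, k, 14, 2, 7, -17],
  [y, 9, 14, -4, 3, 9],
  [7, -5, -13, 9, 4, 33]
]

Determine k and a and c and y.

k = 16, a = -3, c = 5, y = 4

Rows 2 and 3 both sum to 35, so that's the common total.
Row 4: 13 + 14 + 2 + 7 − 17 = 19, so its missing entry is 35 − 19 = 16.
Row 5: 9 + 14 − 4 + 3 + 9 = 31, so its missing entry is 35 − 31 = 4.
Column 1: -2 + 8 + 13 + 4 + 7 = 30, so its missing entry is 35 − 30 = 5.
Row 1: 5 + 4 + 13 + 11 + 5 = 38, so its missing entry is 35 − 38 = -3.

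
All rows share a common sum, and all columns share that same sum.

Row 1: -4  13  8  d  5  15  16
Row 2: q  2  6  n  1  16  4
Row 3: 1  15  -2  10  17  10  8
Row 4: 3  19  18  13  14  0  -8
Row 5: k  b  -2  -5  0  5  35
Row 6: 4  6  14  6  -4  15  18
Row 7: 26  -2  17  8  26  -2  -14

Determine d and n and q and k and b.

Rows 3 and 4 both sum to 59, so that's the common total.
Column 2 has 13 + 2 + 15 + 19 + 6 − 2 = 53; the blank must be 59 − 53 = 6.
Row 5 has 6 − 2 − 5 + 0 + 5 + 35 = 39; the blank must be 59 − 39 = 20.
Row 1 has -4 + 13 + 8 + 5 + 15 + 16 = 53; the blank must be 59 − 53 = 6.
Column 1 has -4 + 1 + 3 + 20 + 4 + 26 = 50; the blank must be 59 − 50 = 9.
Row 2 has 9 + 2 + 6 + 1 + 16 + 4 = 38; the blank must be 59 − 38 = 21.

d = 6, n = 21, q = 9, k = 20, b = 6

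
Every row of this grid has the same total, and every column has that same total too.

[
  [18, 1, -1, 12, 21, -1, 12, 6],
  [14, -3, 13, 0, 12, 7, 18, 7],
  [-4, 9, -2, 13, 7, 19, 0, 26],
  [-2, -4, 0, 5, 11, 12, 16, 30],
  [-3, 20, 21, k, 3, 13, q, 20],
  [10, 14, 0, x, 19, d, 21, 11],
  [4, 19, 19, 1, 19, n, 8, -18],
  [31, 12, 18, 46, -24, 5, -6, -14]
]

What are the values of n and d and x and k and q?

Rows 1 and 2 both sum to 68, so that's the common total.
Row 7: 4 + 19 + 19 + 1 + 19 + 8 − 18 = 52, so its missing entry is 68 − 52 = 16.
Column 6: -1 + 7 + 19 + 12 + 13 + 16 + 5 = 71, so its missing entry is 68 − 71 = -3.
Column 7: 12 + 18 + 0 + 16 + 21 + 8 − 6 = 69, so its missing entry is 68 − 69 = -1.
Row 5: -3 + 20 + 21 + 3 + 13 − 1 + 20 = 73, so its missing entry is 68 − 73 = -5.
Row 6: 10 + 14 + 0 + 19 − 3 + 21 + 11 = 72, so its missing entry is 68 − 72 = -4.

n = 16, d = -3, x = -4, k = -5, q = -1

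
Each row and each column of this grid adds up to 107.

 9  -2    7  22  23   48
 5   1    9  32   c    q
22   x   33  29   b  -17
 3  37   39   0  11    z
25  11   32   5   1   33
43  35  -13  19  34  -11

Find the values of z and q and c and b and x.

z = 17, q = 37, c = 23, b = 15, x = 25

Column 2 has -2 + 1 + 37 + 11 + 35 = 82; the blank must be 107 − 82 = 25.
Row 3 has 22 + 25 + 33 + 29 − 17 = 92; the blank must be 107 − 92 = 15.
Column 5 has 23 + 15 + 11 + 1 + 34 = 84; the blank must be 107 − 84 = 23.
Row 2 has 5 + 1 + 9 + 32 + 23 = 70; the blank must be 107 − 70 = 37.
Row 4 has 3 + 37 + 39 + 0 + 11 = 90; the blank must be 107 − 90 = 17.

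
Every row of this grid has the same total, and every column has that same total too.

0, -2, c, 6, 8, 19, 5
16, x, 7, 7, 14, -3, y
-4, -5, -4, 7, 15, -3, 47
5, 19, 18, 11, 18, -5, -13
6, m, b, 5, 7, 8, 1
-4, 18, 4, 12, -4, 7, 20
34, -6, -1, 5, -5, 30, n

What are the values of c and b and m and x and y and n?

Rows 3 and 4 both sum to 53, so that's the common total.
Row 1 has 0 − 2 + 6 + 8 + 19 + 5 = 36; the blank must be 53 − 36 = 17.
Column 3 has 17 + 7 − 4 + 18 + 4 − 1 = 41; the blank must be 53 − 41 = 12.
Row 7 has 34 − 6 − 1 + 5 − 5 + 30 = 57; the blank must be 53 − 57 = -4.
Column 7 has 5 + 47 − 13 + 1 + 20 − 4 = 56; the blank must be 53 − 56 = -3.
Row 2 has 16 + 7 + 7 + 14 − 3 − 3 = 38; the blank must be 53 − 38 = 15.
Row 5 has 6 + 12 + 5 + 7 + 8 + 1 = 39; the blank must be 53 − 39 = 14.

c = 17, b = 12, m = 14, x = 15, y = -3, n = -4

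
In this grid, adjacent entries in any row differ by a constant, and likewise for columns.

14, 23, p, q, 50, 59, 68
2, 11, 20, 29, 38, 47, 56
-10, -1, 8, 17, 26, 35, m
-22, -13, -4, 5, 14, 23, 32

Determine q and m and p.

Along each row the entries change by 9 per step; down each column they change by -12.
Row 1: from 14 at column 1, stepping by 9 to column 4 gives 41.
Row 3: from -10 at column 1, stepping by 9 to column 7 gives 44.
Row 1: from 14 at column 1, stepping by 9 to column 3 gives 32.

q = 41, m = 44, p = 32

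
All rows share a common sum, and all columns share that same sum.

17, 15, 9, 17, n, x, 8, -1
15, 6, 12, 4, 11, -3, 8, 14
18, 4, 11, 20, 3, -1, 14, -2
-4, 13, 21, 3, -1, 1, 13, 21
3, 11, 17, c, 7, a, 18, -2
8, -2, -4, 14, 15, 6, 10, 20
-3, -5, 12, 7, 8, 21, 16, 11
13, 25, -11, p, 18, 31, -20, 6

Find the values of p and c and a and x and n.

Rows 2 and 3 both sum to 67, so that's the common total.
Column 5: 11 + 3 − 1 + 7 + 15 + 8 + 18 = 61, so its missing entry is 67 − 61 = 6.
Row 8: 13 + 25 − 11 + 18 + 31 − 20 + 6 = 62, so its missing entry is 67 − 62 = 5.
Column 4: 17 + 4 + 20 + 3 + 14 + 7 + 5 = 70, so its missing entry is 67 − 70 = -3.
Row 5: 3 + 11 + 17 − 3 + 7 + 18 − 2 = 51, so its missing entry is 67 − 51 = 16.
Row 1: 17 + 15 + 9 + 17 + 6 + 8 − 1 = 71, so its missing entry is 67 − 71 = -4.

p = 5, c = -3, a = 16, x = -4, n = 6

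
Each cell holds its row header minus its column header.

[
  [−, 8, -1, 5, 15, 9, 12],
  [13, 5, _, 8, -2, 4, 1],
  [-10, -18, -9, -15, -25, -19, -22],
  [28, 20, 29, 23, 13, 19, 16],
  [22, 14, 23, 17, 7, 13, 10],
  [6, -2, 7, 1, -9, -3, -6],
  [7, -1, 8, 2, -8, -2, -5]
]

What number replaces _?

14

13 − (-1) = 14.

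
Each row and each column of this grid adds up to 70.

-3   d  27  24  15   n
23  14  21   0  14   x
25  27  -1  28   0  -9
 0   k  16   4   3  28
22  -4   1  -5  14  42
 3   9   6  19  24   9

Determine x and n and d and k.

Row 4: 0 + 16 + 4 + 3 + 28 = 51, so its missing entry is 70 − 51 = 19.
Column 2: 14 + 27 + 19 − 4 + 9 = 65, so its missing entry is 70 − 65 = 5.
Row 1: -3 + 5 + 27 + 24 + 15 = 68, so its missing entry is 70 − 68 = 2.
Row 2: 23 + 14 + 21 + 0 + 14 = 72, so its missing entry is 70 − 72 = -2.

x = -2, n = 2, d = 5, k = 19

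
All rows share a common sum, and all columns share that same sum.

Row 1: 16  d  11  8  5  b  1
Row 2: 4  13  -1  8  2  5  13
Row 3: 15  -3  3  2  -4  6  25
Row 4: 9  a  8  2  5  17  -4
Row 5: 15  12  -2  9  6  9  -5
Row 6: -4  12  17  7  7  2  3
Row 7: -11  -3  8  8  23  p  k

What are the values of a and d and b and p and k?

a = 7, d = 6, b = -3, p = 8, k = 11

Rows 2 and 3 both sum to 44, so that's the common total.
The known cells in row 4 total 37, leaving 44 − 37 = 7 for the blank.
The known cells in column 2 total 38, leaving 44 − 38 = 6 for the blank.
The known cells in row 1 total 47, leaving 44 − 47 = -3 for the blank.
The known cells in column 6 total 36, leaving 44 − 36 = 8 for the blank.
The known cells in row 7 total 33, leaving 44 − 33 = 11 for the blank.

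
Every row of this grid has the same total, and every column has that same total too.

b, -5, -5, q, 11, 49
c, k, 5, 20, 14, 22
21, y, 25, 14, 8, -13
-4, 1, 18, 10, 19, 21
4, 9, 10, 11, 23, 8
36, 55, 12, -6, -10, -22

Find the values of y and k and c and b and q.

y = 10, k = -5, c = 9, b = -1, q = 16

Rows 4 and 5 both sum to 65, so that's the common total.
Row 3: 21 + 25 + 14 + 8 − 13 = 55, so its missing entry is 65 − 55 = 10.
Column 2: -5 + 10 + 1 + 9 + 55 = 70, so its missing entry is 65 − 70 = -5.
Column 4: 20 + 14 + 10 + 11 − 6 = 49, so its missing entry is 65 − 49 = 16.
Row 1: -5 − 5 + 16 + 11 + 49 = 66, so its missing entry is 65 − 66 = -1.
Row 2: -5 + 5 + 20 + 14 + 22 = 56, so its missing entry is 65 − 56 = 9.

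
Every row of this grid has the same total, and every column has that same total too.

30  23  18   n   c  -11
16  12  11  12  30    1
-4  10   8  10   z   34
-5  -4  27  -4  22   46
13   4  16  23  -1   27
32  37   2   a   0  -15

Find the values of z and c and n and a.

z = 24, c = 7, n = 15, a = 26

Rows 2 and 4 both sum to 82, so that's the common total.
Row 6: 32 + 37 + 2 + 0 − 15 = 56, so its missing entry is 82 − 56 = 26.
Row 3: -4 + 10 + 8 + 10 + 34 = 58, so its missing entry is 82 − 58 = 24.
Column 4: 12 + 10 − 4 + 23 + 26 = 67, so its missing entry is 82 − 67 = 15.
Row 1: 30 + 23 + 18 + 15 − 11 = 75, so its missing entry is 82 − 75 = 7.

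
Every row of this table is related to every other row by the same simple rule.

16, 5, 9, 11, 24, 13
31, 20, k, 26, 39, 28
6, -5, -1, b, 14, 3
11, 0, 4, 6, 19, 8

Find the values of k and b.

The difference between any two rows is the same in every column — this is an addition table with the headers hidden.
Row 2 minus row 1 is 28 − 13 = 15, so its entry in column 3 is 9 + 15 = 24.
Row 3 minus row 1 is 3 − 13 = -10, so its entry in column 4 is 11 + (-10) = 1.

k = 24, b = 1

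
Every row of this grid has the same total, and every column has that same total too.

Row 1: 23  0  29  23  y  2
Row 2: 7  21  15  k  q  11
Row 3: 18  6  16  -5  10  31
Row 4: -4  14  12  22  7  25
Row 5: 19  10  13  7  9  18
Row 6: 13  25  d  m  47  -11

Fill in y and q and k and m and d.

y = -1, q = 4, k = 18, m = 11, d = -9

Rows 3 and 4 both sum to 76, so that's the common total.
Row 1 has 23 + 0 + 29 + 23 + 2 = 77; the blank must be 76 − 77 = -1.
Column 5 has -1 + 10 + 7 + 9 + 47 = 72; the blank must be 76 − 72 = 4.
Row 2 has 7 + 21 + 15 + 4 + 11 = 58; the blank must be 76 − 58 = 18.
Column 4 has 23 + 18 − 5 + 22 + 7 = 65; the blank must be 76 − 65 = 11.
Row 6 has 13 + 25 + 11 + 47 − 11 = 85; the blank must be 76 − 85 = -9.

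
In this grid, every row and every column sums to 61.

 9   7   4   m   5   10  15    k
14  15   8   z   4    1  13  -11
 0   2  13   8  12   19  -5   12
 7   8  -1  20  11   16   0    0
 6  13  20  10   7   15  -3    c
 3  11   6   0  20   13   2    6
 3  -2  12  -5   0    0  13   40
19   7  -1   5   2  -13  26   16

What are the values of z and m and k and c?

z = 17, m = 6, k = 5, c = -7

The known cells in row 2 total 44, leaving 61 − 44 = 17 for the blank.
The known cells in column 4 total 55, leaving 61 − 55 = 6 for the blank.
The known cells in row 1 total 56, leaving 61 − 56 = 5 for the blank.
The known cells in row 5 total 68, leaving 61 − 68 = -7 for the blank.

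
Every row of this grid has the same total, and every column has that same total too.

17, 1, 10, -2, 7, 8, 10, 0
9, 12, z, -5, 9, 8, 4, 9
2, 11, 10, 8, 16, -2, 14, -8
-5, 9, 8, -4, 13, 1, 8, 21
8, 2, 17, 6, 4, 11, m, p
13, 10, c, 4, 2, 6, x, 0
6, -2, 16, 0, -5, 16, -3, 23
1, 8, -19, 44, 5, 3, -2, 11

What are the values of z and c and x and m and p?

Rows 1 and 3 both sum to 51, so that's the common total.
The known cells in row 2 total 46, leaving 51 − 46 = 5 for the blank.
The known cells in column 8 total 56, leaving 51 − 56 = -5 for the blank.
The known cells in row 5 total 43, leaving 51 − 43 = 8 for the blank.
The known cells in column 7 total 39, leaving 51 − 39 = 12 for the blank.
The known cells in row 6 total 47, leaving 51 − 47 = 4 for the blank.

z = 5, c = 4, x = 12, m = 8, p = -5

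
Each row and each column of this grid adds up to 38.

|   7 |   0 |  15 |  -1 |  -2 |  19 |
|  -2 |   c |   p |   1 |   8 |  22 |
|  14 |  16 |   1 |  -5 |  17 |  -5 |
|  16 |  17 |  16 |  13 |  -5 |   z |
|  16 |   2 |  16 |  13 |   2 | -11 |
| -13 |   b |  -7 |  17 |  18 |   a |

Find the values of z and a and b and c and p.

z = -19, a = 32, b = -9, c = 12, p = -3

The known cells in column 3 total 41, leaving 38 − 41 = -3 for the blank.
The known cells in row 2 total 26, leaving 38 − 26 = 12 for the blank.
The known cells in column 2 total 47, leaving 38 − 47 = -9 for the blank.
The known cells in row 6 total 6, leaving 38 − 6 = 32 for the blank.
The known cells in row 4 total 57, leaving 38 − 57 = -19 for the blank.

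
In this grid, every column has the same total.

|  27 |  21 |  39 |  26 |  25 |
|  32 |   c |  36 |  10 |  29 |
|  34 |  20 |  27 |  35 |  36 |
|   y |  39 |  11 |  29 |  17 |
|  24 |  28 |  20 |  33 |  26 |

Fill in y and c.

Column 3 sums to 133 and so does column 4; that's the common total.
In column 1 the known cells total 117, leaving 133 − 117 = 16.
In column 2 the known cells total 108, leaving 133 − 108 = 25.

y = 16, c = 25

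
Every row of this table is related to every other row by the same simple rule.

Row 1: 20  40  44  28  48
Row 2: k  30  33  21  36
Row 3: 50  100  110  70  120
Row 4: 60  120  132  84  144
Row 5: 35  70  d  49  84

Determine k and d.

Each row is a constant multiple of every other row — this is a multiplication table with the headers hidden.
Row 2 is 30/40 = 3/4 times row 1, so its entry in column 1 is 20 × 3/4 = 15.
Row 5 is 70/40 = 7/4 times row 1, so its entry in column 3 is 44 × 7/4 = 77.

k = 15, d = 77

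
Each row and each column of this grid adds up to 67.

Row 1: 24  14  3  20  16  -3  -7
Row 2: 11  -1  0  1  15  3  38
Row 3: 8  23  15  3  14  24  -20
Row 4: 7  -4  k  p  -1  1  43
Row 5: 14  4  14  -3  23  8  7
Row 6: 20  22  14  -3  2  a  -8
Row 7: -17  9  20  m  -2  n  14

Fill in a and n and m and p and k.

The known cells in row 6 total 47, leaving 67 − 47 = 20 for the blank.
The known cells in column 6 total 53, leaving 67 − 53 = 14 for the blank.
The known cells in column 3 total 66, leaving 67 − 66 = 1 for the blank.
The known cells in row 4 total 47, leaving 67 − 47 = 20 for the blank.
The known cells in row 7 total 38, leaving 67 − 38 = 29 for the blank.

a = 20, n = 14, m = 29, p = 20, k = 1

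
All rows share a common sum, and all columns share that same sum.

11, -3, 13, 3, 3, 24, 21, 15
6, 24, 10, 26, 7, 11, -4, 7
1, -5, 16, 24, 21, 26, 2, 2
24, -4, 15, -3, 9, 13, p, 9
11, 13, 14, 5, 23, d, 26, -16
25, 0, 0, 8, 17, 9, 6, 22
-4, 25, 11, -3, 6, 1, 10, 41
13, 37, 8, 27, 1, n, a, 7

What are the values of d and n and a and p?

d = 11, n = -8, a = 2, p = 24

Rows 1 and 2 both sum to 87, so that's the common total.
Row 5 has 11 + 13 + 14 + 5 + 23 + 26 − 16 = 76; the blank must be 87 − 76 = 11.
Column 6 has 24 + 11 + 26 + 13 + 11 + 9 + 1 = 95; the blank must be 87 − 95 = -8.
Row 8 has 13 + 37 + 8 + 27 + 1 − 8 + 7 = 85; the blank must be 87 − 85 = 2.
Row 4 has 24 − 4 + 15 − 3 + 9 + 13 + 9 = 63; the blank must be 87 − 63 = 24.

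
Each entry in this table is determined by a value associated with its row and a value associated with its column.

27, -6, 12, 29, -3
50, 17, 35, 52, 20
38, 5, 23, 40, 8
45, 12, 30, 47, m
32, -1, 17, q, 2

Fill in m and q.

m = 15, q = 34

The difference between any two rows is the same in every column — this is an addition table with the headers hidden.
Row 4 minus row 1 is 30 − 12 = 18, so its entry in column 5 is -3 + 18 = 15.
Row 5 minus row 1 is 17 − 12 = 5, so its entry in column 4 is 29 + 5 = 34.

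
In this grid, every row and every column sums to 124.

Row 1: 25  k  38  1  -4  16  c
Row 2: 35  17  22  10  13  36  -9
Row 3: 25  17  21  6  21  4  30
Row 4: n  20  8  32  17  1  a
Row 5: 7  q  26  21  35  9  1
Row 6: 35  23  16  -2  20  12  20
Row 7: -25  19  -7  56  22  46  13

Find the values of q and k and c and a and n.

The known cells in column 1 total 102, leaving 124 − 102 = 22 for the blank.
The known cells in row 4 total 100, leaving 124 − 100 = 24 for the blank.
The known cells in column 7 total 79, leaving 124 − 79 = 45 for the blank.
The known cells in row 1 total 121, leaving 124 − 121 = 3 for the blank.
The known cells in row 5 total 99, leaving 124 − 99 = 25 for the blank.

q = 25, k = 3, c = 45, a = 24, n = 22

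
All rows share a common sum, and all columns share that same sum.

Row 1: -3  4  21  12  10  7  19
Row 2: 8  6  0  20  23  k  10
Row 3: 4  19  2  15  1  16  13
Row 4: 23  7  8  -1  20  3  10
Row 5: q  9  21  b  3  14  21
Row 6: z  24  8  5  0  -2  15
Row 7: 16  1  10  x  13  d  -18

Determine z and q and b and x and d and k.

z = 20, q = 2, b = 0, x = 19, d = 29, k = 3

Rows 1 and 3 both sum to 70, so that's the common total.
Row 2 has 8 + 6 + 0 + 20 + 23 + 10 = 67; the blank must be 70 − 67 = 3.
Column 6 has 7 + 3 + 16 + 3 + 14 − 2 = 41; the blank must be 70 − 41 = 29.
Row 6 has 24 + 8 + 5 + 0 − 2 + 15 = 50; the blank must be 70 − 50 = 20.
Column 1 has -3 + 8 + 4 + 23 + 20 + 16 = 68; the blank must be 70 − 68 = 2.
Row 5 has 2 + 9 + 21 + 3 + 14 + 21 = 70; the blank must be 70 − 70 = 0.
Row 7 has 16 + 1 + 10 + 13 + 29 − 18 = 51; the blank must be 70 − 51 = 19.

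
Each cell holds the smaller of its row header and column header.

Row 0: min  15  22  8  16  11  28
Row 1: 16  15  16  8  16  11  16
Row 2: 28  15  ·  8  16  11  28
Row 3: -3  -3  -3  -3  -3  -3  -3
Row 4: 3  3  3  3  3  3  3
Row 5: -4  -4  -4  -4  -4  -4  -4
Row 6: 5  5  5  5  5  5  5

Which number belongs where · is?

22

min(28, 22) = 22.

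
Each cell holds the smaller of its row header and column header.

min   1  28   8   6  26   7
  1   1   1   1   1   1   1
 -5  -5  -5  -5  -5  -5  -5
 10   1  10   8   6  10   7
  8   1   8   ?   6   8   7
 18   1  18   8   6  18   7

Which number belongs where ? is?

8

min(8, 8) = 8.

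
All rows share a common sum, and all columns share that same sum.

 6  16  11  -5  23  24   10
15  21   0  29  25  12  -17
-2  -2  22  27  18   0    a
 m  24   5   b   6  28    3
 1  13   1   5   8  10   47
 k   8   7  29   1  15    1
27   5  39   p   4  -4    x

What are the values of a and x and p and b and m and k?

a = 22, x = 19, p = -5, b = 5, m = 14, k = 24

Rows 1 and 2 both sum to 85, so that's the common total.
Row 3 has -2 − 2 + 22 + 27 + 18 + 0 = 63; the blank must be 85 − 63 = 22.
Row 6 has 8 + 7 + 29 + 1 + 15 + 1 = 61; the blank must be 85 − 61 = 24.
Column 1 has 6 + 15 − 2 + 1 + 24 + 27 = 71; the blank must be 85 − 71 = 14.
Row 4 has 14 + 24 + 5 + 6 + 28 + 3 = 80; the blank must be 85 − 80 = 5.
Column 7 has 10 − 17 + 22 + 3 + 47 + 1 = 66; the blank must be 85 − 66 = 19.
Row 7 has 27 + 5 + 39 + 4 − 4 + 19 = 90; the blank must be 85 − 90 = -5.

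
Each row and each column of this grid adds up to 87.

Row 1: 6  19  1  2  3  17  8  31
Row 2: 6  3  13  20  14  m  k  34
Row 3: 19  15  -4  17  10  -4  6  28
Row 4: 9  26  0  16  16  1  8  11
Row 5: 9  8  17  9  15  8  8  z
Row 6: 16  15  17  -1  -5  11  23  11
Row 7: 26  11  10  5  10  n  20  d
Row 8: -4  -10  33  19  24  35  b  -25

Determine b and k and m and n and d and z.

b = 15, k = -1, m = -2, n = 21, d = -16, z = 13

The known cells in row 8 total 72, leaving 87 − 72 = 15 for the blank.
The known cells in column 7 total 88, leaving 87 − 88 = -1 for the blank.
The known cells in row 2 total 89, leaving 87 − 89 = -2 for the blank.
The known cells in column 6 total 66, leaving 87 − 66 = 21 for the blank.
The known cells in row 7 total 103, leaving 87 − 103 = -16 for the blank.
The known cells in row 5 total 74, leaving 87 − 74 = 13 for the blank.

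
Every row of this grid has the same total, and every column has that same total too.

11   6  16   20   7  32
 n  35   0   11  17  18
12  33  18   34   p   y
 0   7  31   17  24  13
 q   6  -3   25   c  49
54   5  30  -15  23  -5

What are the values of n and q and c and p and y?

n = 11, q = 4, c = 11, p = 10, y = -15

Rows 1 and 4 both sum to 92, so that's the common total.
Row 2 has 35 + 0 + 11 + 17 + 18 = 81; the blank must be 92 − 81 = 11.
Column 1 has 11 + 11 + 12 + 0 + 54 = 88; the blank must be 92 − 88 = 4.
Row 5 has 4 + 6 − 3 + 25 + 49 = 81; the blank must be 92 − 81 = 11.
Column 5 has 7 + 17 + 24 + 11 + 23 = 82; the blank must be 92 − 82 = 10.
Row 3 has 12 + 33 + 18 + 34 + 10 = 107; the blank must be 92 − 107 = -15.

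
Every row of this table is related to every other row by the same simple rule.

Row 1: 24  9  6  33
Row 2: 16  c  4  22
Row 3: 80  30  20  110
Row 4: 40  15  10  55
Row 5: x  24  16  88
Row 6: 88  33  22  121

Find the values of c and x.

Each row is a constant multiple of every other row — this is a multiplication table with the headers hidden.
Row 2 is 4/6 = 2/3 times row 1, so its entry in column 2 is 9 × 2/3 = 6.
Row 5 is 16/6 = 8/3 times row 1, so its entry in column 1 is 24 × 8/3 = 64.

c = 6, x = 64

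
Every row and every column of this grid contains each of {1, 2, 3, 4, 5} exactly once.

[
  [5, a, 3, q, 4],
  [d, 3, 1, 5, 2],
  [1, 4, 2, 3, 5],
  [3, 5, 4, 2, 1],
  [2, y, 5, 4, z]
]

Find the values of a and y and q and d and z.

At (row 5, col 5): column 5 already has {1, 2, 4, 5}, so the value is 3.
Cell (1,4): column 4 already has {2, 3, 4, 5} → 1.
For row 1, column 2: row 1 already has {1, 3, 4, 5}; that leaves 2.
For row 2, column 1: row 2 already has {1, 2, 3, 5}; that leaves 4.
Cell (5,2): row 5 already has {2, 3, 4, 5} → 1.

a = 2, y = 1, q = 1, d = 4, z = 3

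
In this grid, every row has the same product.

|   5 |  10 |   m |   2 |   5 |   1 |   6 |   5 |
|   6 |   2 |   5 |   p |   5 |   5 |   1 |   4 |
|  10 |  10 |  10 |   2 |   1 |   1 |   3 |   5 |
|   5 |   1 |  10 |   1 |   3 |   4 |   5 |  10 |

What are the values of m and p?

m = 2, p = 5

Rows 3 and 4 each multiply to 30000, so every row has product 30000.
Row 1: 5×10×2×5×1×6×5 = 15000, so the missing entry is 30000 ÷ 15000 = 2.
Row 2: 6×2×5×5×5×1×4 = 6000, so the missing entry is 30000 ÷ 6000 = 5.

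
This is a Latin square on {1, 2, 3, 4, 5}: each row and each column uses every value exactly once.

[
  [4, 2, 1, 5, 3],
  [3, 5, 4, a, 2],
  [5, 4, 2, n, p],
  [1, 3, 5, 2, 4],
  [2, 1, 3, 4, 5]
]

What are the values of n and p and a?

n = 3, p = 1, a = 1

At (row 3, col 5): column 5 already has {2, 3, 4, 5}, so the value is 1.
At (row 3, col 4): row 3 already has {1, 2, 4, 5}, so the value is 3.
Cell (2,4): row 2 already has {2, 3, 4, 5} → 1.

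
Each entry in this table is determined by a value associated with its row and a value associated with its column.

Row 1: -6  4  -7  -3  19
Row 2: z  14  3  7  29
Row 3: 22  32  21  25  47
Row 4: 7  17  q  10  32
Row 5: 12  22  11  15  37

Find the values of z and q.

The difference between any two rows is the same in every column — this is an addition table with the headers hidden.
Row 2 minus row 1 is 29 − 19 = 10, so its entry in column 1 is -6 + 10 = 4.
Row 4 minus row 1 is 32 − 19 = 13, so its entry in column 3 is -7 + 13 = 6.

z = 4, q = 6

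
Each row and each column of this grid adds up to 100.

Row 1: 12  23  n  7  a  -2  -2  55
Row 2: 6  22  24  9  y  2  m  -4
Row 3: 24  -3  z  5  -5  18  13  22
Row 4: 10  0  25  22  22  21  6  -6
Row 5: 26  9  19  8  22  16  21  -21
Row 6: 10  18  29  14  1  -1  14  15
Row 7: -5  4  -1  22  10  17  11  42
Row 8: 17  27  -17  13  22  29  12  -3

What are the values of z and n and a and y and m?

Row 3: 24 − 3 + 5 − 5 + 18 + 13 + 22 = 74, so its missing entry is 100 − 74 = 26.
Column 3: 24 + 26 + 25 + 19 + 29 − 1 − 17 = 105, so its missing entry is 100 − 105 = -5.
Row 1: 12 + 23 − 5 + 7 − 2 − 2 + 55 = 88, so its missing entry is 100 − 88 = 12.
Column 5: 12 − 5 + 22 + 22 + 1 + 10 + 22 = 84, so its missing entry is 100 − 84 = 16.
Row 2: 6 + 22 + 24 + 9 + 16 + 2 − 4 = 75, so its missing entry is 100 − 75 = 25.

z = 26, n = -5, a = 12, y = 16, m = 25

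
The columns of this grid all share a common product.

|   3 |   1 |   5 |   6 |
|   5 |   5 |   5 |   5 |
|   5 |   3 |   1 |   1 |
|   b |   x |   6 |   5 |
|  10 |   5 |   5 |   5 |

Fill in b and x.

Columns 3 and 4 each multiply to 750, so every column has product 750.
Column 1: 3×5×5×10 = 750, so the missing entry is 750 ÷ 750 = 1.
Column 2: 1×5×3×5 = 75, so the missing entry is 750 ÷ 75 = 10.

b = 1, x = 10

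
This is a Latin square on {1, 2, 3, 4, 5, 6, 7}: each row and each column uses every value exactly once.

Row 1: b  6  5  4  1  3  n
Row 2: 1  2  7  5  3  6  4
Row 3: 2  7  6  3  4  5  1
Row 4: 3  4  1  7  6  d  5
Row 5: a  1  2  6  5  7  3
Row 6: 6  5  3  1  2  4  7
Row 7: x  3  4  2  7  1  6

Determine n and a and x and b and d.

Cell (5,1): row 5 already has {1, 2, 3, 5, 6, 7} → 4.
For row 1, column 7: column 7 already has {1, 3, 4, 5, 6, 7}; that leaves 2.
At (row 1, col 1): row 1 already has {1, 2, 3, 4, 5, 6}, so the value is 7.
At (row 7, col 1): row 7 already has {1, 2, 3, 4, 6, 7}, so the value is 5.
At (row 4, col 6): row 4 already has {1, 3, 4, 5, 6, 7}, so the value is 2.

n = 2, a = 4, x = 5, b = 7, d = 2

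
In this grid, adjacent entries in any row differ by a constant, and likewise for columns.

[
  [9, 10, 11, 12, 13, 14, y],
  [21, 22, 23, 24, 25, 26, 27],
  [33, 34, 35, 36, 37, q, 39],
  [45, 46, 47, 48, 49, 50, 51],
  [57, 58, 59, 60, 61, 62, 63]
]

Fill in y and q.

y = 15, q = 38

Along each row the entries change by 1 per step; down each column they change by 12.
Row 1: from 9 at column 1, stepping by 1 to column 7 gives 15.
Row 3: from 33 at column 1, stepping by 1 to column 6 gives 38.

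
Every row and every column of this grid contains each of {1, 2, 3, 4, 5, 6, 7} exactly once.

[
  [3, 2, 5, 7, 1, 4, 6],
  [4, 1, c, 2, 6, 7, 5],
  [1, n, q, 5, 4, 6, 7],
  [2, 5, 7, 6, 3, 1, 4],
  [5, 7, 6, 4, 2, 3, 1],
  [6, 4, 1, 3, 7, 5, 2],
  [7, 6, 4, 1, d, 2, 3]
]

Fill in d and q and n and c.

d = 5, q = 2, n = 3, c = 3

At (row 2, col 3): row 2 already has {1, 2, 4, 5, 6, 7}, so the value is 3.
For row 3, column 2: column 2 already has {1, 2, 4, 5, 6, 7}; that leaves 3.
For row 7, column 5: row 7 already has {1, 2, 3, 4, 6, 7}; that leaves 5.
For row 3, column 3: row 3 already has {1, 3, 4, 5, 6, 7}; that leaves 2.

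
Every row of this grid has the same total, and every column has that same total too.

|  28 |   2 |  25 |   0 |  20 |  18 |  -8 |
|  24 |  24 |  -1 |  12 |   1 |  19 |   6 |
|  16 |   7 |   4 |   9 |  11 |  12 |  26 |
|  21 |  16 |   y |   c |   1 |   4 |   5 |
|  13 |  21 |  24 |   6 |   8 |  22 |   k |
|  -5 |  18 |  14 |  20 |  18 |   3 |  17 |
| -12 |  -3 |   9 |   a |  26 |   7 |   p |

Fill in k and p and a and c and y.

Rows 1 and 2 both sum to 85, so that's the common total.
The known cells in row 5 total 94, leaving 85 − 94 = -9 for the blank.
The known cells in column 7 total 37, leaving 85 − 37 = 48 for the blank.
The known cells in column 3 total 75, leaving 85 − 75 = 10 for the blank.
The known cells in row 4 total 57, leaving 85 − 57 = 28 for the blank.
The known cells in row 7 total 75, leaving 85 − 75 = 10 for the blank.

k = -9, p = 48, a = 10, c = 28, y = 10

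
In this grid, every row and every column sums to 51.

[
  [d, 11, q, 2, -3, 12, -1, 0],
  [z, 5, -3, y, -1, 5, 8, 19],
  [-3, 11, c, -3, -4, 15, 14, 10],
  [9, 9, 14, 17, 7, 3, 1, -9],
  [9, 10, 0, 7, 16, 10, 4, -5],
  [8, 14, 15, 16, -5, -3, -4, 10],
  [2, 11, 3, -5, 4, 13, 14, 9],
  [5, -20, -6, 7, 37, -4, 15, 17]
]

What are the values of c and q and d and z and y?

c = 11, q = 17, d = 13, z = 8, y = 10

The known cells in row 3 total 40, leaving 51 − 40 = 11 for the blank.
The known cells in column 3 total 34, leaving 51 − 34 = 17 for the blank.
The known cells in row 1 total 38, leaving 51 − 38 = 13 for the blank.
The known cells in column 1 total 43, leaving 51 − 43 = 8 for the blank.
The known cells in row 2 total 41, leaving 51 − 41 = 10 for the blank.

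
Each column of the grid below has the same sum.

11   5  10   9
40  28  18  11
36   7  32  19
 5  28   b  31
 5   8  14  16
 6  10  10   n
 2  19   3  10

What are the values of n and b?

The complete columns each total 105.
Column 4 is missing 105 − 96 = 9 (since 9 + 11 + 19 + 31 + 16 + 10 = 96).
Column 3 is missing 105 − 87 = 18 (since 10 + 18 + 32 + 14 + 10 + 3 = 87).

n = 9, b = 18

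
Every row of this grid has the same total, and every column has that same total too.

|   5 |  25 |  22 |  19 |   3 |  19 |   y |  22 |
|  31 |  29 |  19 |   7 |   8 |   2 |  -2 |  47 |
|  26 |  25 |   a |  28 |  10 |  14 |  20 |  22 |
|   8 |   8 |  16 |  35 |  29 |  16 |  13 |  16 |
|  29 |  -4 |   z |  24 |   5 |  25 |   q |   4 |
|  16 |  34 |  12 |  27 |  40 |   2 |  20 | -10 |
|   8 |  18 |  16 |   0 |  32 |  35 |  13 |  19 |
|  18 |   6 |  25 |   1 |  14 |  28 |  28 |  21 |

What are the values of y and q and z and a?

Rows 2 and 4 both sum to 141, so that's the common total.
Row 3 has 26 + 25 + 28 + 10 + 14 + 20 + 22 = 145; the blank must be 141 − 145 = -4.
Column 3 has 22 + 19 − 4 + 16 + 12 + 16 + 25 = 106; the blank must be 141 − 106 = 35.
Row 5 has 29 − 4 + 35 + 24 + 5 + 25 + 4 = 118; the blank must be 141 − 118 = 23.
Row 1 has 5 + 25 + 22 + 19 + 3 + 19 + 22 = 115; the blank must be 141 − 115 = 26.

y = 26, q = 23, z = 35, a = -4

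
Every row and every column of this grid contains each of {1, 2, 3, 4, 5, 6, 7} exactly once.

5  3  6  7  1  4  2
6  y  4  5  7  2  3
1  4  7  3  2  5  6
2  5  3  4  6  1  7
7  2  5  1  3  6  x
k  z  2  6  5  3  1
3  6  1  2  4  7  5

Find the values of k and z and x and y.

At (row 2, col 2): row 2 already has {2, 3, 4, 5, 6, 7}, so the value is 1.
At (row 5, col 7): row 5 already has {1, 2, 3, 5, 6, 7}, so the value is 4.
At (row 6, col 1): column 1 already has {1, 2, 3, 5, 6, 7}, so the value is 4.
At (row 6, col 2): row 6 already has {1, 2, 3, 4, 5, 6}, so the value is 7.

k = 4, z = 7, x = 4, y = 1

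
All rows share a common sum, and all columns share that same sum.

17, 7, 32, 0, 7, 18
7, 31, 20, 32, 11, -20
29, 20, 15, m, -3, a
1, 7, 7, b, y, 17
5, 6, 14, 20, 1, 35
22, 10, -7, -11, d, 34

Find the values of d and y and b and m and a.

d = 33, y = 32, b = 17, m = 23, a = -3

Rows 1 and 2 both sum to 81, so that's the common total.
Row 6 has 22 + 10 − 7 − 11 + 34 = 48; the blank must be 81 − 48 = 33.
Column 5 has 7 + 11 − 3 + 1 + 33 = 49; the blank must be 81 − 49 = 32.
Row 4 has 1 + 7 + 7 + 32 + 17 = 64; the blank must be 81 − 64 = 17.
Column 4 has 0 + 32 + 17 + 20 − 11 = 58; the blank must be 81 − 58 = 23.
Row 3 has 29 + 20 + 15 + 23 − 3 = 84; the blank must be 81 − 84 = -3.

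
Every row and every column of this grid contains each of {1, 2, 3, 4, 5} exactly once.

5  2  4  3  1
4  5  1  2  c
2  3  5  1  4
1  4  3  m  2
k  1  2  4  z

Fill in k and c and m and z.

Cell (5,1): column 1 already has {1, 2, 4, 5} → 3.
For row 4, column 4: row 4 already has {1, 2, 3, 4}; that leaves 5.
At (row 5, col 5): row 5 already has {1, 2, 3, 4}, so the value is 5.
At (row 2, col 5): row 2 already has {1, 2, 4, 5}, so the value is 3.

k = 3, c = 3, m = 5, z = 5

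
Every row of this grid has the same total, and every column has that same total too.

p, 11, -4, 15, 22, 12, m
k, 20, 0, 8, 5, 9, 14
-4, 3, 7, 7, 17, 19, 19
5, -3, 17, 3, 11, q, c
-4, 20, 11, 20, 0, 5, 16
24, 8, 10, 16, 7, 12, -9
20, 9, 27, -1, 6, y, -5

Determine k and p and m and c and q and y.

k = 12, p = 15, m = -3, c = 36, q = -1, y = 12

Rows 3 and 5 both sum to 68, so that's the common total.
Row 7 has 20 + 9 + 27 − 1 + 6 − 5 = 56; the blank must be 68 − 56 = 12.
Row 2 has 20 + 0 + 8 + 5 + 9 + 14 = 56; the blank must be 68 − 56 = 12.
Column 1 has 12 − 4 + 5 − 4 + 24 + 20 = 53; the blank must be 68 − 53 = 15.
Row 1 has 15 + 11 − 4 + 15 + 22 + 12 = 71; the blank must be 68 − 71 = -3.
Column 7 has -3 + 14 + 19 + 16 − 9 − 5 = 32; the blank must be 68 − 32 = 36.
Row 4 has 5 − 3 + 17 + 3 + 11 + 36 = 69; the blank must be 68 − 69 = -1.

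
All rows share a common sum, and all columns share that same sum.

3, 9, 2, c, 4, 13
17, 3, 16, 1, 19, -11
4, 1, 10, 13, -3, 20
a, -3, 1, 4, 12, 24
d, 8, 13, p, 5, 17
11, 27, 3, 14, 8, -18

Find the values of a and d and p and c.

a = 7, d = 3, p = -1, c = 14

Rows 2 and 3 both sum to 45, so that's the common total.
Row 1 has 3 + 9 + 2 + 4 + 13 = 31; the blank must be 45 − 31 = 14.
Column 4 has 14 + 1 + 13 + 4 + 14 = 46; the blank must be 45 − 46 = -1.
Row 5 has 8 + 13 − 1 + 5 + 17 = 42; the blank must be 45 − 42 = 3.
Row 4 has -3 + 1 + 4 + 12 + 24 = 38; the blank must be 45 − 38 = 7.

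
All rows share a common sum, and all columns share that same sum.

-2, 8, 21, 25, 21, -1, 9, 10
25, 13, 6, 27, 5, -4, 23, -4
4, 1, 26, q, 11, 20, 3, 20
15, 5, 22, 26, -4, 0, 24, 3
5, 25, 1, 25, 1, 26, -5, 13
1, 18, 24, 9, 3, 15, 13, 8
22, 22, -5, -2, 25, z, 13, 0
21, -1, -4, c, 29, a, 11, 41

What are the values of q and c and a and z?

Rows 1 and 2 both sum to 91, so that's the common total.
Row 3 has 4 + 1 + 26 + 11 + 20 + 3 + 20 = 85; the blank must be 91 − 85 = 6.
Row 7 has 22 + 22 − 5 − 2 + 25 + 13 + 0 = 75; the blank must be 91 − 75 = 16.
Column 6 has -1 − 4 + 20 + 0 + 26 + 15 + 16 = 72; the blank must be 91 − 72 = 19.
Row 8 has 21 − 1 − 4 + 29 + 19 + 11 + 41 = 116; the blank must be 91 − 116 = -25.

q = 6, c = -25, a = 19, z = 16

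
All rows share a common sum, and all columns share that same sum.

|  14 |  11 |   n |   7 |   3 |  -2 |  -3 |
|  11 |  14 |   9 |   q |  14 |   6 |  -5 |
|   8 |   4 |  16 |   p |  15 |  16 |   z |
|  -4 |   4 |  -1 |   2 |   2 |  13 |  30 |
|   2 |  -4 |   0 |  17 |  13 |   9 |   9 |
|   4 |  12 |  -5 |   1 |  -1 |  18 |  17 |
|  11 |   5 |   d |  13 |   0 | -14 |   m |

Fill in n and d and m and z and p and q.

n = 16, d = 11, m = 20, z = -22, p = 9, q = -3

Rows 4 and 5 both sum to 46, so that's the common total.
Row 1: 14 + 11 + 7 + 3 − 2 − 3 = 30, so its missing entry is 46 − 30 = 16.
Column 3: 16 + 9 + 16 − 1 + 0 − 5 = 35, so its missing entry is 46 − 35 = 11.
Row 7: 11 + 5 + 11 + 13 + 0 − 14 = 26, so its missing entry is 46 − 26 = 20.
Column 7: -3 − 5 + 30 + 9 + 17 + 20 = 68, so its missing entry is 46 − 68 = -22.
Row 3: 8 + 4 + 16 + 15 + 16 − 22 = 37, so its missing entry is 46 − 37 = 9.
Row 2: 11 + 14 + 9 + 14 + 6 − 5 = 49, so its missing entry is 46 − 49 = -3.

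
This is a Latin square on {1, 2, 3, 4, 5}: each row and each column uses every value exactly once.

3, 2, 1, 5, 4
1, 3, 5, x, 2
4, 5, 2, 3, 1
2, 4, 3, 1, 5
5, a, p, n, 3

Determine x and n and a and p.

Cell (2,4): row 2 already has {1, 2, 3, 5} → 4.
At (row 5, col 2): column 2 already has {2, 3, 4, 5}, so the value is 1.
At (row 5, col 3): column 3 already has {1, 2, 3, 5}, so the value is 4.
At (row 5, col 4): row 5 already has {1, 3, 4, 5}, so the value is 2.

x = 4, n = 2, a = 1, p = 4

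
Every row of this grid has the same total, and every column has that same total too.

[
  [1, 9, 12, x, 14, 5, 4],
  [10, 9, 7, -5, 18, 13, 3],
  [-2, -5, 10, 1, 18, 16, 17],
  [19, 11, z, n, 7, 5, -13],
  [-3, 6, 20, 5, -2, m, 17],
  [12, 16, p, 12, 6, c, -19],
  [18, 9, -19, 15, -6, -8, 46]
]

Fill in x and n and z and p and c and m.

x = 10, n = 17, z = 9, p = 16, c = 12, m = 12

Rows 2 and 3 both sum to 55, so that's the common total.
Row 1 has 1 + 9 + 12 + 14 + 5 + 4 = 45; the blank must be 55 − 45 = 10.
Row 5 has -3 + 6 + 20 + 5 − 2 + 17 = 43; the blank must be 55 − 43 = 12.
Column 6 has 5 + 13 + 16 + 5 + 12 − 8 = 43; the blank must be 55 − 43 = 12.
Column 4 has 10 − 5 + 1 + 5 + 12 + 15 = 38; the blank must be 55 − 38 = 17.
Row 4 has 19 + 11 + 17 + 7 + 5 − 13 = 46; the blank must be 55 − 46 = 9.
Row 6 has 12 + 16 + 12 + 6 + 12 − 19 = 39; the blank must be 55 − 39 = 16.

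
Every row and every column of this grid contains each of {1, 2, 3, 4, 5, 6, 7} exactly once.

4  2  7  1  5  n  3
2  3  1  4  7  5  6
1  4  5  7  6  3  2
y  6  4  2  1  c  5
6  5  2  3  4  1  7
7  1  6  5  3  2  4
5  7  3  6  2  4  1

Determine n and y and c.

n = 6, y = 3, c = 7

At (row 1, col 6): row 1 already has {1, 2, 3, 4, 5, 7}, so the value is 6.
Cell (4,6): column 6 already has {1, 2, 3, 4, 5, 6} → 7.
Cell (4,1): row 4 already has {1, 2, 4, 5, 6, 7} → 3.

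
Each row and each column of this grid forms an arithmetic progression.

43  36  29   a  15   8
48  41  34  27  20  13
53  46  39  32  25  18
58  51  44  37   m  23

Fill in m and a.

Along each row the entries change by -7 per step; down each column they change by 5.
Row 4: from 58 at column 1, stepping by -7 to column 5 gives 30.
Row 1: from 43 at column 1, stepping by -7 to column 4 gives 22.

m = 30, a = 22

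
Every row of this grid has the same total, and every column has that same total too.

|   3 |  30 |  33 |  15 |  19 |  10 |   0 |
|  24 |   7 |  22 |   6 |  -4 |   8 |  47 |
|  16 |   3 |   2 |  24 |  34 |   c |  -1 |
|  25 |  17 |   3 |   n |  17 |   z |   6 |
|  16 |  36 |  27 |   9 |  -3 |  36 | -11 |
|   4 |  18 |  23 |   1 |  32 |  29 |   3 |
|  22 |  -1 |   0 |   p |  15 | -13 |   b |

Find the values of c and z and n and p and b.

c = 32, z = 8, n = 34, p = 21, b = 66

Rows 1 and 2 both sum to 110, so that's the common total.
The known cells in column 7 total 44, leaving 110 − 44 = 66 for the blank.
The known cells in row 7 total 89, leaving 110 − 89 = 21 for the blank.
The known cells in column 4 total 76, leaving 110 − 76 = 34 for the blank.
The known cells in row 3 total 78, leaving 110 − 78 = 32 for the blank.
The known cells in row 4 total 102, leaving 110 − 102 = 8 for the blank.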